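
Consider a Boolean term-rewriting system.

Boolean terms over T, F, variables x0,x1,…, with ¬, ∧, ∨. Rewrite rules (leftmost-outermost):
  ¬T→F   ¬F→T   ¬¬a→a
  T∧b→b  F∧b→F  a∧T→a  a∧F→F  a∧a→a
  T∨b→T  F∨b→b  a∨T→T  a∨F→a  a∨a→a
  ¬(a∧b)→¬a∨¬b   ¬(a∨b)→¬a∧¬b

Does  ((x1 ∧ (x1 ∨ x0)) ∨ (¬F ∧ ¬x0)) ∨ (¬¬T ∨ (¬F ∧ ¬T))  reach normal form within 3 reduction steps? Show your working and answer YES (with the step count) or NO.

  start: ((x1 ∧ (x1 ∨ x0)) ∨ (¬F ∧ ¬x0)) ∨ (¬¬T ∨ (¬F ∧ ¬T))
  [1] ((x1 ∧ (x1 ∨ x0)) ∨ (T ∧ ¬x0)) ∨ (¬¬T ∨ (¬F ∧ ¬T))
  [2] ((x1 ∧ (x1 ∨ x0)) ∨ ¬x0) ∨ (¬¬T ∨ (¬F ∧ ¬T))
  [3] ((x1 ∧ (x1 ∨ x0)) ∨ ¬x0) ∨ (T ∨ (¬F ∧ ¬T))

Answer: NO — after 3 steps the term is ((x1 ∧ (x1 ∨ x0)) ∨ ¬x0) ∨ (T ∨ (¬F ∧ ¬T)), not yet normal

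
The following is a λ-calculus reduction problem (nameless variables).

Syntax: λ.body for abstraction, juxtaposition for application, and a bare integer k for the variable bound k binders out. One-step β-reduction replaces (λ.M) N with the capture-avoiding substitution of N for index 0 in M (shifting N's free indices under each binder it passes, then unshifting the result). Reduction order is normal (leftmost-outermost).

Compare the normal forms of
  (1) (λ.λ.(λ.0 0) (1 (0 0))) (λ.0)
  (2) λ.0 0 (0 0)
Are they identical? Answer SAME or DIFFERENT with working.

Term A:
  start: (λ.λ.(λ.0 0) (1 (0 0))) (λ.0)
  [1] λ.(λ.0 0) ((λ.0) (0 0))
  [2] λ.(λ.0) (0 0) ((λ.0) (0 0))
  [3] λ.0 0 ((λ.0) (0 0))
  [4] λ.0 0 (0 0)

Term B:
  start: λ.0 0 (0 0)

Answer: SAME — A ⇓ λ.0 0 (0 0), B ⇓ λ.0 0 (0 0)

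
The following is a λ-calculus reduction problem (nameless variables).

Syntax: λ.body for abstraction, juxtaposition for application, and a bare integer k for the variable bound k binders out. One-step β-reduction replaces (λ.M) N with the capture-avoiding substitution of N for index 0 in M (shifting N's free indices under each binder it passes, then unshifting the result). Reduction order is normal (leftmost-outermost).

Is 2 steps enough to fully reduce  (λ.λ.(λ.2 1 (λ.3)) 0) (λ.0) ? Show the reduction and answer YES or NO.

  start: (λ.λ.(λ.2 1 (λ.3)) 0) (λ.0)
  →1  λ.(λ.(λ.0) 1 (λ.λ.0)) 0
  →2  λ.(λ.0) 0 (λ.λ.0)

Answer: NO — after 2 steps the term is λ.(λ.0) 0 (λ.λ.0), not yet normal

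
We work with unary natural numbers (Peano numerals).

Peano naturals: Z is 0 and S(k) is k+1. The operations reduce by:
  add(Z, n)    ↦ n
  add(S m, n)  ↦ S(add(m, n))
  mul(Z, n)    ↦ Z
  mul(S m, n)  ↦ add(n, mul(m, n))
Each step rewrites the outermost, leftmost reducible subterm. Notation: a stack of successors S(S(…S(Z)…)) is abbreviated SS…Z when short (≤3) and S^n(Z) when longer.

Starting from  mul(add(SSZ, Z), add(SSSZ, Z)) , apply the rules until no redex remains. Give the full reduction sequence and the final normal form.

Answer: normal form = S^6(Z)  (in 22 steps)

Reduction:
  start: mul(add(SSZ, Z), add(SSSZ, Z))
  step 1: mul(S(add(SZ, Z)), add(SSSZ, Z))
  step 2: add(add(SSSZ, Z), mul(add(SZ, Z), add(SSSZ, Z)))
  step 3: add(S(add(SSZ, Z)), mul(add(SZ, Z), add(SSSZ, Z)))
  step 4: S(add(add(SSZ, Z), mul(add(SZ, Z), add(SSSZ, Z))))
  step 5: S(add(S(add(SZ, Z)), mul(add(SZ, Z), add(SSSZ, Z))))
  step 6: S(S(add(add(SZ, Z), mul(add(SZ, Z), add(SSSZ, Z)))))
  step 7: S(S(add(S(add(Z, Z)), mul(add(SZ, Z), add(SSSZ, Z)))))
  step 8: S(S(S(add(add(Z, Z), mul(add(SZ, Z), add(SSSZ, Z))))))
  step 9: S(S(S(add(Z, mul(add(SZ, Z), add(SSSZ, Z))))))
  step 10: S(S(S(mul(add(SZ, Z), add(SSSZ, Z)))))
  step 11: S(S(S(mul(S(add(Z, Z)), add(SSSZ, Z)))))
  step 12: S(S(S(add(add(SSSZ, Z), mul(add(Z, Z), add(SSSZ, Z))))))
  step 13: S(S(S(add(S(add(SSZ, Z)), mul(add(Z, Z), add(SSSZ, Z))))))
  step 14: S(S(S(S(add(add(SSZ, Z), mul(add(Z, Z), add(SSSZ, Z)))))))
  step 15: S(S(S(S(add(S(add(SZ, Z)), mul(add(Z, Z), add(SSSZ, Z)))))))
  step 16: S(S(S(S(S(add(add(SZ, Z), mul(add(Z, Z), add(SSSZ, Z))))))))
  step 17: S(S(S(S(S(add(S(add(Z, Z)), mul(add(Z, Z), add(SSSZ, Z))))))))
  step 18: S(S(S(S(S(S(add(add(Z, Z), mul(add(Z, Z), add(SSSZ, Z)))))))))
  step 19: S(S(S(S(S(S(add(Z, mul(add(Z, Z), add(SSSZ, Z)))))))))
  step 20: S(S(S(S(S(S(mul(add(Z, Z), add(SSSZ, Z))))))))
  step 21: S(S(S(S(S(S(mul(Z, add(SSSZ, Z))))))))
  step 22: S^6(Z)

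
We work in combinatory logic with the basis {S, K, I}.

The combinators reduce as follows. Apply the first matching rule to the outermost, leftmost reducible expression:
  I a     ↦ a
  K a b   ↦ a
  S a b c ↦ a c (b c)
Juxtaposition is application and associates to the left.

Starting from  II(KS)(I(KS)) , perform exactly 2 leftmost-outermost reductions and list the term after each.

  start: II(KS)(I(KS))
  →1  I(KS)(I(KS))
  →2  KS(I(KS))

Answer: after 2 steps: KS(I(KS))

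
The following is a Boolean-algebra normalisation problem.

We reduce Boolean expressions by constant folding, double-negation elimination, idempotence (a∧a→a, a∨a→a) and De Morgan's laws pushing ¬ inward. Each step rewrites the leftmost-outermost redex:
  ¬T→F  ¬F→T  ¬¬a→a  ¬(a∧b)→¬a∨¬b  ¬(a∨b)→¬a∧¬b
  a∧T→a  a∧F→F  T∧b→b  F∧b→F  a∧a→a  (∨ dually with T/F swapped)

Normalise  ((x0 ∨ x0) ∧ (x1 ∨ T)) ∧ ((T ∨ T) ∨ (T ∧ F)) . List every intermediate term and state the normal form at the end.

  start: ((x0 ∨ x0) ∧ (x1 ∨ T)) ∧ ((T ∨ T) ∨ (T ∧ F))
  [1] (x0 ∧ (x1 ∨ T)) ∧ ((T ∨ T) ∨ (T ∧ F))
  [2] (x0 ∧ T) ∧ ((T ∨ T) ∨ (T ∧ F))
  [3] x0 ∧ ((T ∨ T) ∨ (T ∧ F))
  [4] x0 ∧ (T ∨ (T ∧ F))
  [5] x0 ∧ T
  [6] x0

Answer: normal form = x0  (in 6 steps)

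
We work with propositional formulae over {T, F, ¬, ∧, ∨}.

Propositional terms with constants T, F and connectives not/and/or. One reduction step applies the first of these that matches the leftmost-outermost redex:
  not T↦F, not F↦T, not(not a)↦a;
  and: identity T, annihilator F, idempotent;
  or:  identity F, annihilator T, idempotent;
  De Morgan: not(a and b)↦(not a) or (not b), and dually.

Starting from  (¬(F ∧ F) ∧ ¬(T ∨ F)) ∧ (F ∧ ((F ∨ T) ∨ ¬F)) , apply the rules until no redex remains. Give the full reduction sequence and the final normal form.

Answer: normal form = F  (in 8 steps)

Reduction:
  start: (¬(F ∧ F) ∧ ¬(T ∨ F)) ∧ (F ∧ ((F ∨ T) ∨ ¬F))
  step 1: ((¬F ∨ ¬F) ∧ ¬(T ∨ F)) ∧ (F ∧ ((F ∨ T) ∨ ¬F))
  step 2: (¬F ∧ ¬(T ∨ F)) ∧ (F ∧ ((F ∨ T) ∨ ¬F))
  step 3: (T ∧ ¬(T ∨ F)) ∧ (F ∧ ((F ∨ T) ∨ ¬F))
  step 4: ¬(T ∨ F) ∧ (F ∧ ((F ∨ T) ∨ ¬F))
  step 5: (¬T ∧ ¬F) ∧ (F ∧ ((F ∨ T) ∨ ¬F))
  step 6: (F ∧ ¬F) ∧ (F ∧ ((F ∨ T) ∨ ¬F))
  step 7: F ∧ (F ∧ ((F ∨ T) ∨ ¬F))
  step 8: F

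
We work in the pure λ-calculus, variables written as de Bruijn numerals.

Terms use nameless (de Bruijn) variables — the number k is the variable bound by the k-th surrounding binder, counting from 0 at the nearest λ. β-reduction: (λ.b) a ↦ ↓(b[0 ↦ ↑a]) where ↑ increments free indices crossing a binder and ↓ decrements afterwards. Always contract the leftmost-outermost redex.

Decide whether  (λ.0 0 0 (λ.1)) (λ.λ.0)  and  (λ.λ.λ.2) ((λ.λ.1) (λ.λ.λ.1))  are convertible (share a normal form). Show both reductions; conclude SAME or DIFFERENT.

Answer: DIFFERENT — A ⇓ λ.0, B ⇓ λ.λ.λ.λ.λ.λ.1

Derivation:
Term A:
  start: (λ.0 0 0 (λ.1)) (λ.λ.0)
  step 1: (λ.λ.0) (λ.λ.0) (λ.λ.0) (λ.λ.λ.0)
  step 2: (λ.0) (λ.λ.0) (λ.λ.λ.0)
  step 3: (λ.λ.0) (λ.λ.λ.0)
  step 4: λ.0

Term B:
  start: (λ.λ.λ.2) ((λ.λ.1) (λ.λ.λ.1))
  step 1: λ.λ.(λ.λ.1) (λ.λ.λ.1)
  step 2: λ.λ.λ.λ.λ.λ.1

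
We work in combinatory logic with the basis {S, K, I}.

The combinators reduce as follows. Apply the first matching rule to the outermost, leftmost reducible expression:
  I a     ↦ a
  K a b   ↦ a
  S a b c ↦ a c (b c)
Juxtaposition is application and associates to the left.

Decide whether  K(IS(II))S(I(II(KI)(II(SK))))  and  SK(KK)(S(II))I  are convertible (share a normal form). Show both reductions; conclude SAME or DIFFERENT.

Term A:
  start: K(IS(II))S(I(II(KI)(II(SK))))
  →1  IS(II)(I(II(KI)(II(SK))))
  →2  S(II)(I(II(KI)(II(SK))))
  →3  SI(I(II(KI)(II(SK))))
  →4  SI(II(KI)(II(SK)))
  →5  SI(I(KI)(II(SK)))
  →6  SI(KI(II(SK)))
  →7  SII

Term B:
  start: SK(KK)(S(II))I
  →1  K(S(II))(KK(S(II)))I
  →2  S(II)I
  →3  SII

Answer: SAME — A ⇓ SII, B ⇓ SII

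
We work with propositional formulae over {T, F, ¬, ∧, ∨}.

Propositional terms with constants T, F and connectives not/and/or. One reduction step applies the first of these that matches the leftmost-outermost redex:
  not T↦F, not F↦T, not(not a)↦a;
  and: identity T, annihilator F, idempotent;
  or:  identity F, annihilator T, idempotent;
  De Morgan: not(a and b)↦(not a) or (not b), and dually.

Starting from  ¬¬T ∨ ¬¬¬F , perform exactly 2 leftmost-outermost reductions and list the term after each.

Answer: after 2 steps: T

Working:
  start: ¬¬T ∨ ¬¬¬F
  [1] T ∨ ¬¬¬F
  [2] T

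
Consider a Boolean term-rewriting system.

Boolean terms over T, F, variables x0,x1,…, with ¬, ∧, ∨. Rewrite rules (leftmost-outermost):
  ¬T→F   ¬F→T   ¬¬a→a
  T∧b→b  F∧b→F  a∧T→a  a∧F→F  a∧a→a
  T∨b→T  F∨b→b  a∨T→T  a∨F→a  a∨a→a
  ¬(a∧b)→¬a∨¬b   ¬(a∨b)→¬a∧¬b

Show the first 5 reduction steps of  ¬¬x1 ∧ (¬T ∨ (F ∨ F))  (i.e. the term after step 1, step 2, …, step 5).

  start: ¬¬x1 ∧ (¬T ∨ (F ∨ F))
  →1  x1 ∧ (¬T ∨ (F ∨ F))
  →2  x1 ∧ (F ∨ (F ∨ F))
  →3  x1 ∧ (F ∨ F)
  →4  x1 ∧ F
  →5  F

Answer: after 5 steps: F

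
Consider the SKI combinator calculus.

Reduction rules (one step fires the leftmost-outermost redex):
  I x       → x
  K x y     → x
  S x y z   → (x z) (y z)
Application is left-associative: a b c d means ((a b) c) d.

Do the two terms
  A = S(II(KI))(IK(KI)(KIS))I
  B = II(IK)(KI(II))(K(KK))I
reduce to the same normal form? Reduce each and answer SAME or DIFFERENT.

Term A:
  start: S(II(KI))(IK(KI)(KIS))I
  →1  II(KI)I(IK(KI)(KIS)I)
  →2  I(KI)I(IK(KI)(KIS)I)
  →3  KII(IK(KI)(KIS)I)
  →4  I(IK(KI)(KIS)I)
  →5  IK(KI)(KIS)I
  →6  K(KI)(KIS)I
  →7  KII
  →8  I

Term B:
  start: II(IK)(KI(II))(K(KK))I
  →1  I(IK)(KI(II))(K(KK))I
  →2  IK(KI(II))(K(KK))I
  →3  K(KI(II))(K(KK))I
  →4  KI(II)I
  →5  II
  →6  I

Answer: SAME — A ⇓ I, B ⇓ I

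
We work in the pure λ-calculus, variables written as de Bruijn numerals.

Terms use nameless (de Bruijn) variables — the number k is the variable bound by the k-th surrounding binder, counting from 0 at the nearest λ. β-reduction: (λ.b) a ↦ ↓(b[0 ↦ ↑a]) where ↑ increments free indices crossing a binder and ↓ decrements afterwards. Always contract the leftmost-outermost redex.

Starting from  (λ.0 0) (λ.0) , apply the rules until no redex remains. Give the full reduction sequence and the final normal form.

  start: (λ.0 0) (λ.0)
  step 1: (λ.0) (λ.0)
  step 2: λ.0

Answer: normal form = λ.0  (in 2 steps)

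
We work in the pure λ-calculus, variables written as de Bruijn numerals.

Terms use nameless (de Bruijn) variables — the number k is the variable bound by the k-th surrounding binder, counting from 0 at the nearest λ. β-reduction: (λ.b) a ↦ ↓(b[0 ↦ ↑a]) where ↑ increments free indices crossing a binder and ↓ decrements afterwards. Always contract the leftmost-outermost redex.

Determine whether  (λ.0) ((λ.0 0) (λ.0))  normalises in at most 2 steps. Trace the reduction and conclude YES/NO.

  start: (λ.0) ((λ.0 0) (λ.0))
  →1  (λ.0 0) (λ.0)
  →2  (λ.0) (λ.0)

Answer: NO — after 2 steps the term is (λ.0) (λ.0), not yet normal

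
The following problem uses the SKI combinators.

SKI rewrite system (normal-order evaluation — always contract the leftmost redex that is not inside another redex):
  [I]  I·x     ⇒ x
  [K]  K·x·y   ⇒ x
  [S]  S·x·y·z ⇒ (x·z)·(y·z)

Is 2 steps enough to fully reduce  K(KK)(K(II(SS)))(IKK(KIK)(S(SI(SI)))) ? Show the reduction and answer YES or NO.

  start: K(KK)(K(II(SS)))(IKK(KIK)(S(SI(SI))))
  step 1: KK(IKK(KIK)(S(SI(SI))))
  step 2: K

Answer: YES — reaches normal form K in 2 ≤ 2 steps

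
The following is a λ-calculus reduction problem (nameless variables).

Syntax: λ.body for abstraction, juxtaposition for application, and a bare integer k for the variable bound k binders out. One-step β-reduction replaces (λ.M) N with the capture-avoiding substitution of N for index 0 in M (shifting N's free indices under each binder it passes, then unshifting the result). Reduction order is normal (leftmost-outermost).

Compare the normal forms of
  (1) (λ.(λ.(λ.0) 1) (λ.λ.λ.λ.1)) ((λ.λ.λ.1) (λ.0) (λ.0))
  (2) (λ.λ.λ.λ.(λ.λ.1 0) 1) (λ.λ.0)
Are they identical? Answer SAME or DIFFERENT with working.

Term A:
  start: (λ.(λ.(λ.0) 1) (λ.λ.λ.λ.1)) ((λ.λ.λ.1) (λ.0) (λ.0))
  [1] (λ.(λ.0) ((λ.λ.λ.1) (λ.0) (λ.0))) (λ.λ.λ.λ.1)
  [2] (λ.0) ((λ.λ.λ.1) (λ.0) (λ.0))
  [3] (λ.λ.λ.1) (λ.0) (λ.0)
  [4] (λ.λ.1) (λ.0)
  [5] λ.λ.0

Term B:
  start: (λ.λ.λ.λ.(λ.λ.1 0) 1) (λ.λ.0)
  [1] λ.λ.λ.(λ.λ.1 0) 1
  [2] λ.λ.λ.λ.2 0

Answer: DIFFERENT — A ⇓ λ.λ.0, B ⇓ λ.λ.λ.λ.2 0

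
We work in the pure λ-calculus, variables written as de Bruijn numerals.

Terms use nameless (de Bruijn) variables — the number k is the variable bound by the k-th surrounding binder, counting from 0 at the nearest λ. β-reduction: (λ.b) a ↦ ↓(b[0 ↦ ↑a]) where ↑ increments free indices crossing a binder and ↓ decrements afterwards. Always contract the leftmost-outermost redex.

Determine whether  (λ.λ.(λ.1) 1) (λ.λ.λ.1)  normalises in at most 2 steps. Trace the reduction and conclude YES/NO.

  start: (λ.λ.(λ.1) 1) (λ.λ.λ.1)
  →1  λ.(λ.1) (λ.λ.λ.1)
  →2  λ.0

Answer: YES — reaches normal form λ.0 in 2 ≤ 2 steps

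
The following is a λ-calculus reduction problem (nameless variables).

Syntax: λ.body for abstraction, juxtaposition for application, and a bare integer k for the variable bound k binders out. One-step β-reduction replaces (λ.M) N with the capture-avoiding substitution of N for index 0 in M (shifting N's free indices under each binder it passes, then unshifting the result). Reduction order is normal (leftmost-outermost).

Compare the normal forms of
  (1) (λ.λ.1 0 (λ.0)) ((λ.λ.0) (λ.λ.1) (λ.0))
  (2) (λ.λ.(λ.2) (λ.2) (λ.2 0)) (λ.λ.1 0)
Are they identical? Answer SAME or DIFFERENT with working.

Answer: DIFFERENT — A ⇓ λ.0 (λ.0), B ⇓ λ.λ.λ.1 0

Working:
Term A:
  start: (λ.λ.1 0 (λ.0)) ((λ.λ.0) (λ.λ.1) (λ.0))
  step 1: λ.(λ.λ.0) (λ.λ.1) (λ.0) 0 (λ.0)
  step 2: λ.(λ.0) (λ.0) 0 (λ.0)
  step 3: λ.(λ.0) 0 (λ.0)
  step 4: λ.0 (λ.0)

Term B:
  start: (λ.λ.(λ.2) (λ.2) (λ.2 0)) (λ.λ.1 0)
  step 1: λ.(λ.λ.λ.1 0) (λ.λ.λ.1 0) (λ.(λ.λ.1 0) 0)
  step 2: λ.(λ.λ.1 0) (λ.(λ.λ.1 0) 0)
  step 3: λ.λ.(λ.(λ.λ.1 0) 0) 0
  step 4: λ.λ.(λ.λ.1 0) 0
  step 5: λ.λ.λ.1 0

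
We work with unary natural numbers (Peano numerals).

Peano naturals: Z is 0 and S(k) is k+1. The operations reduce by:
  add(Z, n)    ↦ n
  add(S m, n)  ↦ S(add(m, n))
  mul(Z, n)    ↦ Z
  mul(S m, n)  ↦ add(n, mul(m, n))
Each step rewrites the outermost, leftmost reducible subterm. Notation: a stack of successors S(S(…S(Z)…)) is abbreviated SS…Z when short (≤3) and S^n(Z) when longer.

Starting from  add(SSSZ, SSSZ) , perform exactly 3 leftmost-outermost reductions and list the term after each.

Answer: after 3 steps: S(S(S(add(Z, SSSZ))))

Working:
  start: add(SSSZ, SSSZ)
  [1] S(add(SSZ, SSSZ))
  [2] S(S(add(SZ, SSSZ)))
  [3] S(S(S(add(Z, SSSZ))))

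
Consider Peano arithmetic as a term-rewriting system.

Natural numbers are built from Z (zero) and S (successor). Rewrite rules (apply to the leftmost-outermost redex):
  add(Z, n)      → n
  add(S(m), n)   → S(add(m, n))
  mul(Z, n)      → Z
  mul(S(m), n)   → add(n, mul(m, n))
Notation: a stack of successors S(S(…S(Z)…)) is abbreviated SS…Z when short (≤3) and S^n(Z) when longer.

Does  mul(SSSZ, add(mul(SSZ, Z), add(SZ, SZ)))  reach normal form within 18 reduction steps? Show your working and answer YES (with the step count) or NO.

  start: mul(SSSZ, add(mul(SSZ, Z), add(SZ, SZ)))
  →1  add(add(mul(SSZ, Z), add(SZ, SZ)), mul(SSZ, add(mul(SSZ, Z), add(SZ, SZ))))
  →2  add(add(add(Z, mul(SZ, Z)), add(SZ, SZ)), mul(SSZ, add(mul(SSZ, Z), add(SZ, SZ))))
  →3  add(add(mul(SZ, Z), add(SZ, SZ)), mul(SSZ, add(mul(SSZ, Z), add(SZ, SZ))))
  →4  add(add(add(Z, mul(Z, Z)), add(SZ, SZ)), mul(SSZ, add(mul(SSZ, Z), add(SZ, SZ))))
  →5  add(add(mul(Z, Z), add(SZ, SZ)), mul(SSZ, add(mul(SSZ, Z), add(SZ, SZ))))
  →6  add(add(Z, add(SZ, SZ)), mul(SSZ, add(mul(SSZ, Z), add(SZ, SZ))))
  →7  add(add(SZ, SZ), mul(SSZ, add(mul(SSZ, Z), add(SZ, SZ))))
  →8  add(S(add(Z, SZ)), mul(SSZ, add(mul(SSZ, Z), add(SZ, SZ))))
  →9  S(add(add(Z, SZ), mul(SSZ, add(mul(SSZ, Z), add(SZ, SZ)))))
  →10  S(add(SZ, mul(SSZ, add(mul(SSZ, Z), add(SZ, SZ)))))
  →11  S(S(add(Z, mul(SSZ, add(mul(SSZ, Z), add(SZ, SZ))))))
  →12  S(S(mul(SSZ, add(mul(SSZ, Z), add(SZ, SZ)))))
  →13  S(S(add(add(mul(SSZ, Z), add(SZ, SZ)), mul(SZ, add(mul(SSZ, Z), add(SZ, SZ))))))
  →14  S(S(add(add(add(Z, mul(SZ, Z)), add(SZ, SZ)), mul(SZ, add(mul(SSZ, Z), add(SZ, SZ))))))
  →15  S(S(add(add(mul(SZ, Z), add(SZ, SZ)), mul(SZ, add(mul(SSZ, Z), add(SZ, SZ))))))
  →16  S(S(add(add(add(Z, mul(Z, Z)), add(SZ, SZ)), mul(SZ, add(mul(SSZ, Z), add(SZ, SZ))))))
  →17  S(S(add(add(mul(Z, Z), add(SZ, SZ)), mul(SZ, add(mul(SSZ, Z), add(SZ, SZ))))))
  →18  S(S(add(add(Z, add(SZ, SZ)), mul(SZ, add(mul(SSZ, Z), add(SZ, SZ))))))

Answer: NO — after 18 steps the term is S(S(add(add(Z, add(SZ, SZ)), mul(SZ, add(mul(SSZ, Z), add(SZ, SZ)))))), not yet normal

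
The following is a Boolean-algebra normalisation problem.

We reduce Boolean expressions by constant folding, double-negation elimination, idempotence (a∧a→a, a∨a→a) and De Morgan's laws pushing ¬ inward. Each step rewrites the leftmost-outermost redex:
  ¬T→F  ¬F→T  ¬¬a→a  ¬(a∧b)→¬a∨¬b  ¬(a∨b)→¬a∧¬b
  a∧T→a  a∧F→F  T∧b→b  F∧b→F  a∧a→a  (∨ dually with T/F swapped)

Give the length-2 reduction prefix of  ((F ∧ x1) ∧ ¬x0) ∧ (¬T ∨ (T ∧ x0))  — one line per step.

  start: ((F ∧ x1) ∧ ¬x0) ∧ (¬T ∨ (T ∧ x0))
  step 1: (F ∧ ¬x0) ∧ (¬T ∨ (T ∧ x0))
  step 2: F ∧ (¬T ∨ (T ∧ x0))

Answer: after 2 steps: F ∧ (¬T ∨ (T ∧ x0))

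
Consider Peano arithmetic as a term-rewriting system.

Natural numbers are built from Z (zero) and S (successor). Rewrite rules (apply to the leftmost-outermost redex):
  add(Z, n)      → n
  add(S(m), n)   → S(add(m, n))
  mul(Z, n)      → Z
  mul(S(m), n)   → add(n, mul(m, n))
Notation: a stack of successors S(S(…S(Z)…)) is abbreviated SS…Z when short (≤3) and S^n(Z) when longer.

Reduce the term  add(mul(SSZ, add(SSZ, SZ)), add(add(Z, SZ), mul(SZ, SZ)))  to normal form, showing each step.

Answer: normal form = S^8(Z)  (in 31 steps)

Reduction:
  start: add(mul(SSZ, add(SSZ, SZ)), add(add(Z, SZ), mul(SZ, SZ)))
  →1  add(add(add(SSZ, SZ), mul(SZ, add(SSZ, SZ))), add(add(Z, SZ), mul(SZ, SZ)))
  →2  add(add(S(add(SZ, SZ)), mul(SZ, add(SSZ, SZ))), add(add(Z, SZ), mul(SZ, SZ)))
  →3  add(S(add(add(SZ, SZ), mul(SZ, add(SSZ, SZ)))), add(add(Z, SZ), mul(SZ, SZ)))
  →4  S(add(add(add(SZ, SZ), mul(SZ, add(SSZ, SZ))), add(add(Z, SZ), mul(SZ, SZ))))
  →5  S(add(add(S(add(Z, SZ)), mul(SZ, add(SSZ, SZ))), add(add(Z, SZ), mul(SZ, SZ))))
  →6  S(add(S(add(add(Z, SZ), mul(SZ, add(SSZ, SZ)))), add(add(Z, SZ), mul(SZ, SZ))))
  →7  S(S(add(add(add(Z, SZ), mul(SZ, add(SSZ, SZ))), add(add(Z, SZ), mul(SZ, SZ)))))
  →8  S(S(add(add(SZ, mul(SZ, add(SSZ, SZ))), add(add(Z, SZ), mul(SZ, SZ)))))
  →9  S(S(add(S(add(Z, mul(SZ, add(SSZ, SZ)))), add(add(Z, SZ), mul(SZ, SZ)))))
  →10  S(S(S(add(add(Z, mul(SZ, add(SSZ, SZ))), add(add(Z, SZ), mul(SZ, SZ))))))
  →11  S(S(S(add(mul(SZ, add(SSZ, SZ)), add(add(Z, SZ), mul(SZ, SZ))))))
  →12  S(S(S(add(add(add(SSZ, SZ), mul(Z, add(SSZ, SZ))), add(add(Z, SZ), mul(SZ, SZ))))))
  →13  S(S(S(add(add(S(add(SZ, SZ)), mul(Z, add(SSZ, SZ))), add(add(Z, SZ), mul(SZ, SZ))))))
  →14  S(S(S(add(S(add(add(SZ, SZ), mul(Z, add(SSZ, SZ)))), add(add(Z, SZ), mul(SZ, SZ))))))
  →15  S(S(S(S(add(add(add(SZ, SZ), mul(Z, add(SSZ, SZ))), add(add(Z, SZ), mul(SZ, SZ)))))))
  →16  S(S(S(S(add(add(S(add(Z, SZ)), mul(Z, add(SSZ, SZ))), add(add(Z, SZ), mul(SZ, SZ)))))))
  →17  S(S(S(S(add(S(add(add(Z, SZ), mul(Z, add(SSZ, SZ)))), add(add(Z, SZ), mul(SZ, SZ)))))))
  →18  S(S(S(S(S(add(add(add(Z, SZ), mul(Z, add(SSZ, SZ))), add(add(Z, SZ), mul(SZ, SZ))))))))
  →19  S(S(S(S(S(add(add(SZ, mul(Z, add(SSZ, SZ))), add(add(Z, SZ), mul(SZ, SZ))))))))
  →20  S(S(S(S(S(add(S(add(Z, mul(Z, add(SSZ, SZ)))), add(add(Z, SZ), mul(SZ, SZ))))))))
  →21  S(S(S(S(S(S(add(add(Z, mul(Z, add(SSZ, SZ))), add(add(Z, SZ), mul(SZ, SZ)))))))))
  →22  S(S(S(S(S(S(add(mul(Z, add(SSZ, SZ)), add(add(Z, SZ), mul(SZ, SZ)))))))))
  →23  S(S(S(S(S(S(add(Z, add(add(Z, SZ), mul(SZ, SZ)))))))))
  →24  S(S(S(S(S(S(add(add(Z, SZ), mul(SZ, SZ))))))))
  →25  S(S(S(S(S(S(add(SZ, mul(SZ, SZ))))))))
  →26  S(S(S(S(S(S(S(add(Z, mul(SZ, SZ)))))))))
  →27  S(S(S(S(S(S(S(mul(SZ, SZ))))))))
  →28  S(S(S(S(S(S(S(add(SZ, mul(Z, SZ)))))))))
  →29  S(S(S(S(S(S(S(S(add(Z, mul(Z, SZ))))))))))
  →30  S(S(S(S(S(S(S(S(mul(Z, SZ)))))))))
  →31  S^8(Z)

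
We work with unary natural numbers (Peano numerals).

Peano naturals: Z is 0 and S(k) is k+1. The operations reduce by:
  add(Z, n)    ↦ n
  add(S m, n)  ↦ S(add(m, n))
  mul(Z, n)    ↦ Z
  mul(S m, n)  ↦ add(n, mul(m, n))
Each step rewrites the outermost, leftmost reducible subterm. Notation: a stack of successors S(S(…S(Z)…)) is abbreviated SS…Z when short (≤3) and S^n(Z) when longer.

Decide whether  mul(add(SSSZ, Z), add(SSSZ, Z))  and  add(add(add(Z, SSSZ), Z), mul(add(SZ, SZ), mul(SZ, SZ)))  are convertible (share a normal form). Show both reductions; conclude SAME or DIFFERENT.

Term A:
  start: mul(add(SSSZ, Z), add(SSSZ, Z))
  [1] mul(S(add(SSZ, Z)), add(SSSZ, Z))
  [2] add(add(SSSZ, Z), mul(add(SSZ, Z), add(SSSZ, Z)))
  [3] add(S(add(SSZ, Z)), mul(add(SSZ, Z), add(SSSZ, Z)))
  [4] S(add(add(SSZ, Z), mul(add(SSZ, Z), add(SSSZ, Z))))
  [5] S(add(S(add(SZ, Z)), mul(add(SSZ, Z), add(SSSZ, Z))))
  [6] S(S(add(add(SZ, Z), mul(add(SSZ, Z), add(SSSZ, Z)))))
  [7] S(S(add(S(add(Z, Z)), mul(add(SSZ, Z), add(SSSZ, Z)))))
  [8] S(S(S(add(add(Z, Z), mul(add(SSZ, Z), add(SSSZ, Z))))))
  [9] S(S(S(add(Z, mul(add(SSZ, Z), add(SSSZ, Z))))))
  [10] S(S(S(mul(add(SSZ, Z), add(SSSZ, Z)))))
  [11] S(S(S(mul(S(add(SZ, Z)), add(SSSZ, Z)))))
  [12] S(S(S(add(add(SSSZ, Z), mul(add(SZ, Z), add(SSSZ, Z))))))
  [13] S(S(S(add(S(add(SSZ, Z)), mul(add(SZ, Z), add(SSSZ, Z))))))
  [14] S(S(S(S(add(add(SSZ, Z), mul(add(SZ, Z), add(SSSZ, Z)))))))
  [15] S(S(S(S(add(S(add(SZ, Z)), mul(add(SZ, Z), add(SSSZ, Z)))))))
  [16] S(S(S(S(S(add(add(SZ, Z), mul(add(SZ, Z), add(SSSZ, Z))))))))
  [17] S(S(S(S(S(add(S(add(Z, Z)), mul(add(SZ, Z), add(SSSZ, Z))))))))
  [18] S(S(S(S(S(S(add(add(Z, Z), mul(add(SZ, Z), add(SSSZ, Z)))))))))
  [19] S(S(S(S(S(S(add(Z, mul(add(SZ, Z), add(SSSZ, Z)))))))))
  [20] S(S(S(S(S(S(mul(add(SZ, Z), add(SSSZ, Z))))))))
  [21] S(S(S(S(S(S(mul(S(add(Z, Z)), add(SSSZ, Z))))))))
  [22] S(S(S(S(S(S(add(add(SSSZ, Z), mul(add(Z, Z), add(SSSZ, Z)))))))))
  [23] S(S(S(S(S(S(add(S(add(SSZ, Z)), mul(add(Z, Z), add(SSSZ, Z)))))))))
  [24] S(S(S(S(S(S(S(add(add(SSZ, Z), mul(add(Z, Z), add(SSSZ, Z))))))))))
  [25] S(S(S(S(S(S(S(add(S(add(SZ, Z)), mul(add(Z, Z), add(SSSZ, Z))))))))))
  [26] S(S(S(S(S(S(S(S(add(add(SZ, Z), mul(add(Z, Z), add(SSSZ, Z)))))))))))
  [27] S(S(S(S(S(S(S(S(add(S(add(Z, Z)), mul(add(Z, Z), add(SSSZ, Z)))))))))))
  [28] S(S(S(S(S(S(S(S(S(add(add(Z, Z), mul(add(Z, Z), add(SSSZ, Z))))))))))))
  [29] S(S(S(S(S(S(S(S(S(add(Z, mul(add(Z, Z), add(SSSZ, Z))))))))))))
  [30] S(S(S(S(S(S(S(S(S(mul(add(Z, Z), add(SSSZ, Z)))))))))))
  [31] S(S(S(S(S(S(S(S(S(mul(Z, add(SSSZ, Z)))))))))))
  [32] S^9(Z)

Term B:
  start: add(add(add(Z, SSSZ), Z), mul(add(SZ, SZ), mul(SZ, SZ)))
  [1] add(add(SSSZ, Z), mul(add(SZ, SZ), mul(SZ, SZ)))
  [2] add(S(add(SSZ, Z)), mul(add(SZ, SZ), mul(SZ, SZ)))
  [3] S(add(add(SSZ, Z), mul(add(SZ, SZ), mul(SZ, SZ))))
  [4] S(add(S(add(SZ, Z)), mul(add(SZ, SZ), mul(SZ, SZ))))
  [5] S(S(add(add(SZ, Z), mul(add(SZ, SZ), mul(SZ, SZ)))))
  [6] S(S(add(S(add(Z, Z)), mul(add(SZ, SZ), mul(SZ, SZ)))))
  [7] S(S(S(add(add(Z, Z), mul(add(SZ, SZ), mul(SZ, SZ))))))
  [8] S(S(S(add(Z, mul(add(SZ, SZ), mul(SZ, SZ))))))
  [9] S(S(S(mul(add(SZ, SZ), mul(SZ, SZ)))))
  [10] S(S(S(mul(S(add(Z, SZ)), mul(SZ, SZ)))))
  [11] S(S(S(add(mul(SZ, SZ), mul(add(Z, SZ), mul(SZ, SZ))))))
  [12] S(S(S(add(add(SZ, mul(Z, SZ)), mul(add(Z, SZ), mul(SZ, SZ))))))
  [13] S(S(S(add(S(add(Z, mul(Z, SZ))), mul(add(Z, SZ), mul(SZ, SZ))))))
  [14] S(S(S(S(add(add(Z, mul(Z, SZ)), mul(add(Z, SZ), mul(SZ, SZ)))))))
  [15] S(S(S(S(add(mul(Z, SZ), mul(add(Z, SZ), mul(SZ, SZ)))))))
  [16] S(S(S(S(add(Z, mul(add(Z, SZ), mul(SZ, SZ)))))))
  [17] S(S(S(S(mul(add(Z, SZ), mul(SZ, SZ))))))
  [18] S(S(S(S(mul(SZ, mul(SZ, SZ))))))
  [19] S(S(S(S(add(mul(SZ, SZ), mul(Z, mul(SZ, SZ)))))))
  [20] S(S(S(S(add(add(SZ, mul(Z, SZ)), mul(Z, mul(SZ, SZ)))))))
  [21] S(S(S(S(add(S(add(Z, mul(Z, SZ))), mul(Z, mul(SZ, SZ)))))))
  [22] S(S(S(S(S(add(add(Z, mul(Z, SZ)), mul(Z, mul(SZ, SZ))))))))
  [23] S(S(S(S(S(add(mul(Z, SZ), mul(Z, mul(SZ, SZ))))))))
  [24] S(S(S(S(S(add(Z, mul(Z, mul(SZ, SZ))))))))
  [25] S(S(S(S(S(mul(Z, mul(SZ, SZ)))))))
  [26] S^5(Z)

Answer: DIFFERENT — A ⇓ S^9(Z), B ⇓ S^5(Z)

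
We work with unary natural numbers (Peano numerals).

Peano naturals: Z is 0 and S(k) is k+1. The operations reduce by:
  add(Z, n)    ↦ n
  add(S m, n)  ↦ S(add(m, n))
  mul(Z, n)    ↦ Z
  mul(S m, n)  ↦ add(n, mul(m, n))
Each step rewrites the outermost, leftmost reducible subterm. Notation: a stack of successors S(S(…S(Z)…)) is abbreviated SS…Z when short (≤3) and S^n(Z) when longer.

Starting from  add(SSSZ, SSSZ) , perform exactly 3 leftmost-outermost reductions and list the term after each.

  start: add(SSSZ, SSSZ)
  step 1: S(add(SSZ, SSSZ))
  step 2: S(S(add(SZ, SSSZ)))
  step 3: S(S(S(add(Z, SSSZ))))

Answer: after 3 steps: S(S(S(add(Z, SSSZ))))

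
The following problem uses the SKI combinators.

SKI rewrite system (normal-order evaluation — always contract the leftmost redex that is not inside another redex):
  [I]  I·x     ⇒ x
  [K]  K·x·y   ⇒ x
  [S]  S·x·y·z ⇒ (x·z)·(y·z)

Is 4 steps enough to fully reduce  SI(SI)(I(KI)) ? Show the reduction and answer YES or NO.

Answer: YES — reaches normal form I in 4 ≤ 4 steps

Reduction:
  start: SI(SI)(I(KI))
  step 1: I(I(KI))(SI(I(KI)))
  step 2: I(KI)(SI(I(KI)))
  step 3: KI(SI(I(KI)))
  step 4: I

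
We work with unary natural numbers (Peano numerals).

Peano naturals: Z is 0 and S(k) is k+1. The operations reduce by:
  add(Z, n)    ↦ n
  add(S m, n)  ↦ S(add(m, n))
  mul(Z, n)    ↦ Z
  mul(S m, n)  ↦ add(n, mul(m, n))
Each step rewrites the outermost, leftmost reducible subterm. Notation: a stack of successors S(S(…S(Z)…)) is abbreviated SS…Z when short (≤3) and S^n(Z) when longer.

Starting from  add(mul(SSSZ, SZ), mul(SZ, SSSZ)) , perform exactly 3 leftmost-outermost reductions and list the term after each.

  start: add(mul(SSSZ, SZ), mul(SZ, SSSZ))
  →1  add(add(SZ, mul(SSZ, SZ)), mul(SZ, SSSZ))
  →2  add(S(add(Z, mul(SSZ, SZ))), mul(SZ, SSSZ))
  →3  S(add(add(Z, mul(SSZ, SZ)), mul(SZ, SSSZ)))

Answer: after 3 steps: S(add(add(Z, mul(SSZ, SZ)), mul(SZ, SSSZ)))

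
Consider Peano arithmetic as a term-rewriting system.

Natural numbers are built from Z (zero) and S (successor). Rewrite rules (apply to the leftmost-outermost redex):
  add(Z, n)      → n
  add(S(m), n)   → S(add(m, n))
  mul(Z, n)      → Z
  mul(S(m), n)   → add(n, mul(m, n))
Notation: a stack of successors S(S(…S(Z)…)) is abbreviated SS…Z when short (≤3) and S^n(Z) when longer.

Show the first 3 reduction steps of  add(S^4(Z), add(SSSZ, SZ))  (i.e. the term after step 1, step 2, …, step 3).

Answer: after 3 steps: S(S(S(add(SZ, add(SSSZ, SZ)))))

Reduction:
  start: add(S^4(Z), add(SSSZ, SZ))
  [1] S(add(SSSZ, add(SSSZ, SZ)))
  [2] S(S(add(SSZ, add(SSSZ, SZ))))
  [3] S(S(S(add(SZ, add(SSSZ, SZ)))))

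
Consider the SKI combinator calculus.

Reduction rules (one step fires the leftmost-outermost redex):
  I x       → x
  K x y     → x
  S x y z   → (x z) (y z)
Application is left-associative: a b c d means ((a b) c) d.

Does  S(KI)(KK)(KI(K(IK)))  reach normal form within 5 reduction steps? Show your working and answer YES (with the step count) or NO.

  start: S(KI)(KK)(KI(K(IK)))
  step 1: KI(KI(K(IK)))(KK(KI(K(IK))))
  step 2: I(KK(KI(K(IK))))
  step 3: KK(KI(K(IK)))
  step 4: K

Answer: YES — reaches normal form K in 4 ≤ 5 steps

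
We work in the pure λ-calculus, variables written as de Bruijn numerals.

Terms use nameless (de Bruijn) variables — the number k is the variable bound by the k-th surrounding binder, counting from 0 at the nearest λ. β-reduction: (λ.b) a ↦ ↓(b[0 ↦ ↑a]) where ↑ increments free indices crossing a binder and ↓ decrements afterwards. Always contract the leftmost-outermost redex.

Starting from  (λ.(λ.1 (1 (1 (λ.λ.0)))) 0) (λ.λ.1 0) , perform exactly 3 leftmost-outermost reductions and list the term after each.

Answer: after 3 steps: λ.(λ.λ.1 0) ((λ.λ.1 0) (λ.λ.0)) 0

Working:
  start: (λ.(λ.1 (1 (1 (λ.λ.0)))) 0) (λ.λ.1 0)
  step 1: (λ.(λ.λ.1 0) ((λ.λ.1 0) ((λ.λ.1 0) (λ.λ.0)))) (λ.λ.1 0)
  step 2: (λ.λ.1 0) ((λ.λ.1 0) ((λ.λ.1 0) (λ.λ.0)))
  step 3: λ.(λ.λ.1 0) ((λ.λ.1 0) (λ.λ.0)) 0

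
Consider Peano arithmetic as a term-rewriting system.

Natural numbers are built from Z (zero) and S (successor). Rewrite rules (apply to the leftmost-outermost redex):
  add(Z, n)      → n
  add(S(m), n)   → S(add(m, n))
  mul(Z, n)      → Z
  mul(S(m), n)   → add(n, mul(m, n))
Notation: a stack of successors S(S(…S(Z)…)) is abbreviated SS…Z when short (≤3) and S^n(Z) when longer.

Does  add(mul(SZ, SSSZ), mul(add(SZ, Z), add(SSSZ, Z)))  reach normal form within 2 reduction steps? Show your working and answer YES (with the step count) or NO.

Answer: NO — after 2 steps the term is add(S(add(SSZ, mul(Z, SSSZ))), mul(add(SZ, Z), add(SSSZ, Z))), not yet normal

Derivation:
  start: add(mul(SZ, SSSZ), mul(add(SZ, Z), add(SSSZ, Z)))
  [1] add(add(SSSZ, mul(Z, SSSZ)), mul(add(SZ, Z), add(SSSZ, Z)))
  [2] add(S(add(SSZ, mul(Z, SSSZ))), mul(add(SZ, Z), add(SSSZ, Z)))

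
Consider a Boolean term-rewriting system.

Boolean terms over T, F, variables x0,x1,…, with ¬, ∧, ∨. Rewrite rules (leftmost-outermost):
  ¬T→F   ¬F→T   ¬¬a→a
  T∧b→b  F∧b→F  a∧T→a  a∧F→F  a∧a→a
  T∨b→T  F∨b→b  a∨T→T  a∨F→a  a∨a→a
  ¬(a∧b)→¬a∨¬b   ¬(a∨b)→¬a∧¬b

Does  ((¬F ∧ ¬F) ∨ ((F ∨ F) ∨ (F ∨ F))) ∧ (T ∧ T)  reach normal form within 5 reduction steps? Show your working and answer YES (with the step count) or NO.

  start: ((¬F ∧ ¬F) ∨ ((F ∨ F) ∨ (F ∨ F))) ∧ (T ∧ T)
  →1  (¬F ∨ ((F ∨ F) ∨ (F ∨ F))) ∧ (T ∧ T)
  →2  (T ∨ ((F ∨ F) ∨ (F ∨ F))) ∧ (T ∧ T)
  →3  T ∧ (T ∧ T)
  →4  T ∧ T
  →5  T

Answer: YES — reaches normal form T in 5 ≤ 5 steps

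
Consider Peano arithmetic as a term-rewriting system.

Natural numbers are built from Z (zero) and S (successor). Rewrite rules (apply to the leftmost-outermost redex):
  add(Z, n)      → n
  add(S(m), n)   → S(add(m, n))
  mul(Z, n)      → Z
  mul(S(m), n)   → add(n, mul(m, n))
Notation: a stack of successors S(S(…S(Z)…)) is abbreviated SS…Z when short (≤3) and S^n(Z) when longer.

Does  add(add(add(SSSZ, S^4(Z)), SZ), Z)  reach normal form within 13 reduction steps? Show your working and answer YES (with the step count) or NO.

  start: add(add(add(SSSZ, S^4(Z)), SZ), Z)
  →1  add(add(S(add(SSZ, S^4(Z))), SZ), Z)
  →2  add(S(add(add(SSZ, S^4(Z)), SZ)), Z)
  →3  S(add(add(add(SSZ, S^4(Z)), SZ), Z))
  →4  S(add(add(S(add(SZ, S^4(Z))), SZ), Z))
  →5  S(add(S(add(add(SZ, S^4(Z)), SZ)), Z))
  →6  S(S(add(add(add(SZ, S^4(Z)), SZ), Z)))
  →7  S(S(add(add(S(add(Z, S^4(Z))), SZ), Z)))
  →8  S(S(add(S(add(add(Z, S^4(Z)), SZ)), Z)))
  →9  S(S(S(add(add(add(Z, S^4(Z)), SZ), Z))))
  →10  S(S(S(add(add(S^4(Z), SZ), Z))))
  →11  S(S(S(add(S(add(SSSZ, SZ)), Z))))
  →12  S(S(S(S(add(add(SSSZ, SZ), Z)))))
  →13  S(S(S(S(add(S(add(SSZ, SZ)), Z)))))

Answer: NO — after 13 steps the term is S(S(S(S(add(S(add(SSZ, SZ)), Z))))), not yet normal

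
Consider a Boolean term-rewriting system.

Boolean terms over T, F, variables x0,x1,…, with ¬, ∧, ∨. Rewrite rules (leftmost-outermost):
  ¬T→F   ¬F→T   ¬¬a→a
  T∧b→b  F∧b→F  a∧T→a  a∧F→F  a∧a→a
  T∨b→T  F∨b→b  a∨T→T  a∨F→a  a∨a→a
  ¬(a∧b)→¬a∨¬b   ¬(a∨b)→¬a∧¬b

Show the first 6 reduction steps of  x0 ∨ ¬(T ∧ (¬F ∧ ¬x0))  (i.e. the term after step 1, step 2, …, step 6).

Answer: after 6 steps: x0 ∨ ¬¬x0

Derivation:
  start: x0 ∨ ¬(T ∧ (¬F ∧ ¬x0))
  →1  x0 ∨ (¬T ∨ ¬(¬F ∧ ¬x0))
  →2  x0 ∨ (F ∨ ¬(¬F ∧ ¬x0))
  →3  x0 ∨ ¬(¬F ∧ ¬x0)
  →4  x0 ∨ (¬¬F ∨ ¬¬x0)
  →5  x0 ∨ (F ∨ ¬¬x0)
  →6  x0 ∨ ¬¬x0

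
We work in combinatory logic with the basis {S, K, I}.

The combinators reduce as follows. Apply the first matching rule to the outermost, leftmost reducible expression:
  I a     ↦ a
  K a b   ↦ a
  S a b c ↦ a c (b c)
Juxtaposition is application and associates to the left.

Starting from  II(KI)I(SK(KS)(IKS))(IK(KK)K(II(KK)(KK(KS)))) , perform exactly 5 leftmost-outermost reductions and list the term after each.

  start: II(KI)I(SK(KS)(IKS))(IK(KK)K(II(KK)(KK(KS))))
  step 1: I(KI)I(SK(KS)(IKS))(IK(KK)K(II(KK)(KK(KS))))
  step 2: KII(SK(KS)(IKS))(IK(KK)K(II(KK)(KK(KS))))
  step 3: I(SK(KS)(IKS))(IK(KK)K(II(KK)(KK(KS))))
  step 4: SK(KS)(IKS)(IK(KK)K(II(KK)(KK(KS))))
  step 5: K(IKS)(KS(IKS))(IK(KK)K(II(KK)(KK(KS))))

Answer: after 5 steps: K(IKS)(KS(IKS))(IK(KK)K(II(KK)(KK(KS))))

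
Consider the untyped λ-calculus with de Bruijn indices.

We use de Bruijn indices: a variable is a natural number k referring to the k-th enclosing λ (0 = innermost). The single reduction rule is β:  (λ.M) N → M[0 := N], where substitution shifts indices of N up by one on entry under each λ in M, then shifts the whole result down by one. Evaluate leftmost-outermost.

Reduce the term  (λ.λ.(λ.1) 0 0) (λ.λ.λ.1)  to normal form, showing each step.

  start: (λ.λ.(λ.1) 0 0) (λ.λ.λ.1)
  →1  λ.(λ.1) 0 0
  →2  λ.0 0

Answer: normal form = λ.0 0  (in 2 steps)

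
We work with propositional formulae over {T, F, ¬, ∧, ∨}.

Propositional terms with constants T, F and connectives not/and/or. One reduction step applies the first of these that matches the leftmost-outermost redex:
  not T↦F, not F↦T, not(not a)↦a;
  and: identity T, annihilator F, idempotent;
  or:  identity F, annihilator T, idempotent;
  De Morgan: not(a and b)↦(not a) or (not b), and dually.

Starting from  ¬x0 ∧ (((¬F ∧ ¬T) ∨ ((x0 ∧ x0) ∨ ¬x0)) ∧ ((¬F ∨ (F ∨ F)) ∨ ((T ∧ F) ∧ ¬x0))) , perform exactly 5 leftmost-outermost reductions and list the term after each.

  start: ¬x0 ∧ (((¬F ∧ ¬T) ∨ ((x0 ∧ x0) ∨ ¬x0)) ∧ ((¬F ∨ (F ∨ F)) ∨ ((T ∧ F) ∧ ¬x0)))
  step 1: ¬x0 ∧ (((T ∧ ¬T) ∨ ((x0 ∧ x0) ∨ ¬x0)) ∧ ((¬F ∨ (F ∨ F)) ∨ ((T ∧ F) ∧ ¬x0)))
  step 2: ¬x0 ∧ ((¬T ∨ ((x0 ∧ x0) ∨ ¬x0)) ∧ ((¬F ∨ (F ∨ F)) ∨ ((T ∧ F) ∧ ¬x0)))
  step 3: ¬x0 ∧ ((F ∨ ((x0 ∧ x0) ∨ ¬x0)) ∧ ((¬F ∨ (F ∨ F)) ∨ ((T ∧ F) ∧ ¬x0)))
  step 4: ¬x0 ∧ (((x0 ∧ x0) ∨ ¬x0) ∧ ((¬F ∨ (F ∨ F)) ∨ ((T ∧ F) ∧ ¬x0)))
  step 5: ¬x0 ∧ ((x0 ∨ ¬x0) ∧ ((¬F ∨ (F ∨ F)) ∨ ((T ∧ F) ∧ ¬x0)))

Answer: after 5 steps: ¬x0 ∧ ((x0 ∨ ¬x0) ∧ ((¬F ∨ (F ∨ F)) ∨ ((T ∧ F) ∧ ¬x0)))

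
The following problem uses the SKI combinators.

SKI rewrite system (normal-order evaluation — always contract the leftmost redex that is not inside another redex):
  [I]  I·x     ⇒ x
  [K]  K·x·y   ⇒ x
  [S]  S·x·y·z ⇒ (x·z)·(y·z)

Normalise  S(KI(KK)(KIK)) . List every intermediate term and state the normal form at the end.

Answer: normal form = SI  (in 3 steps)

Working:
  start: S(KI(KK)(KIK))
  [1] S(I(KIK))
  [2] S(KIK)
  [3] SI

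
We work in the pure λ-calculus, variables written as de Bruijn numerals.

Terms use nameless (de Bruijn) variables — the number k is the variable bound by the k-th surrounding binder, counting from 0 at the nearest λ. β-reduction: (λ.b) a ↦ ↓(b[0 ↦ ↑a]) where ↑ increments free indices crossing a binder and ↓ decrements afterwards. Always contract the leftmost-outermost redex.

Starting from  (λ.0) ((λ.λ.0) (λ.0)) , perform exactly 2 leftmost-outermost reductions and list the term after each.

Answer: after 2 steps: λ.0

Derivation:
  start: (λ.0) ((λ.λ.0) (λ.0))
  [1] (λ.λ.0) (λ.0)
  [2] λ.0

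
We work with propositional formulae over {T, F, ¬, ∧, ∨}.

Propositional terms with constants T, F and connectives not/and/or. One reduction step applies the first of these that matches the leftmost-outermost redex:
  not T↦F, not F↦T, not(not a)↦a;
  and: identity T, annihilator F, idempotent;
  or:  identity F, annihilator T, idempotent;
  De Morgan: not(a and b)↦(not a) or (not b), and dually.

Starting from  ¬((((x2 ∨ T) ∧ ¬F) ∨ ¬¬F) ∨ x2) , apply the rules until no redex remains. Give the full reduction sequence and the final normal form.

  start: ¬((((x2 ∨ T) ∧ ¬F) ∨ ¬¬F) ∨ x2)
  →1  ¬(((x2 ∨ T) ∧ ¬F) ∨ ¬¬F) ∧ ¬x2
  →2  (¬((x2 ∨ T) ∧ ¬F) ∧ ¬¬¬F) ∧ ¬x2
  →3  ((¬(x2 ∨ T) ∨ ¬¬F) ∧ ¬¬¬F) ∧ ¬x2
  →4  (((¬x2 ∧ ¬T) ∨ ¬¬F) ∧ ¬¬¬F) ∧ ¬x2
  →5  (((¬x2 ∧ F) ∨ ¬¬F) ∧ ¬¬¬F) ∧ ¬x2
  →6  ((F ∨ ¬¬F) ∧ ¬¬¬F) ∧ ¬x2
  →7  (¬¬F ∧ ¬¬¬F) ∧ ¬x2
  →8  (F ∧ ¬¬¬F) ∧ ¬x2
  →9  F ∧ ¬x2
  →10  F

Answer: normal form = F  (in 10 steps)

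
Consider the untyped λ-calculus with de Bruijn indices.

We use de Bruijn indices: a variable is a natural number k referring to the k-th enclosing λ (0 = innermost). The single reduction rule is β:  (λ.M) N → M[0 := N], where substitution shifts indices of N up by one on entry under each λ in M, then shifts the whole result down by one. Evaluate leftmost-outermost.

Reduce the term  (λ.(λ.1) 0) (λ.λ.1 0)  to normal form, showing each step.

  start: (λ.(λ.1) 0) (λ.λ.1 0)
  →1  (λ.λ.λ.1 0) (λ.λ.1 0)
  →2  λ.λ.1 0

Answer: normal form = λ.λ.1 0  (in 2 steps)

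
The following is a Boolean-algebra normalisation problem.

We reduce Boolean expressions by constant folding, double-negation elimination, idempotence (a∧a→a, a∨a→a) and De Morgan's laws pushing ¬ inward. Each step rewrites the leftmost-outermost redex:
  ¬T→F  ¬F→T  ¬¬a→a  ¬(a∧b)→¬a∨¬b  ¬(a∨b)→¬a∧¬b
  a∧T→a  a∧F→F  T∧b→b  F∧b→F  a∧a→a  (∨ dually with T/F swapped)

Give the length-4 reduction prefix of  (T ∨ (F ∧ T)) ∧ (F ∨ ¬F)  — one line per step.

  start: (T ∨ (F ∧ T)) ∧ (F ∨ ¬F)
  →1  T ∧ (F ∨ ¬F)
  →2  F ∨ ¬F
  →3  ¬F
  →4  T

Answer: after 4 steps: T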